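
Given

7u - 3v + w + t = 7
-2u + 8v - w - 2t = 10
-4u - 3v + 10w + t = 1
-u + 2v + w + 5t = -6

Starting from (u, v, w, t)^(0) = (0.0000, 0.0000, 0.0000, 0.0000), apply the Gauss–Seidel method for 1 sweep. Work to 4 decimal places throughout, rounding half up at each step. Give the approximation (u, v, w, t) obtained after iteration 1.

Iteration 1:
  u = (7 - (-3)·0.0000 - (1)·0.0000 - (1)·0.0000) / (7) = 1.0000
  v = (10 - (-2)·1.0000 - (-1)·0.0000 - (-2)·0.0000) / (8) = 1.5000
  w = (1 - (-4)·1.0000 - (-3)·1.5000 - (1)·0.0000) / (10) = 0.9500
  t = (-6 - (-1)·1.0000 - (2)·1.5000 - (1)·0.9500) / (5) = -1.7900

(1.0000, 1.5000, 0.9500, -1.7900)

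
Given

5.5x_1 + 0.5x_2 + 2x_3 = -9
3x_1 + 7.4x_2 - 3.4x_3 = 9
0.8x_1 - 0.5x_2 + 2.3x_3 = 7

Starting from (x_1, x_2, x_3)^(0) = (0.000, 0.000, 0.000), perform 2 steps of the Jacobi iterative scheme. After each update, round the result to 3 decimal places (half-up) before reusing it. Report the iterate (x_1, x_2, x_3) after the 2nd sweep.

(-2.853, 3.278, 3.877)

Iteration 1:
  x_1 = (-9 - (0.5)·0.000 - (2)·0.000) / (5.5) = -1.636
  x_2 = (9 - (3)·0.000 - (-3.4)·0.000) / (7.4) = 1.216
  x_3 = (7 - (0.8)·0.000 - (-0.5)·0.000) / (2.3) = 3.043
Iteration 2:
  x_1 = (-9 - (0.5)·1.216 - (2)·3.043) / (5.5) = -2.853
  x_2 = (9 - (3)·-1.636 - (-3.4)·3.043) / (7.4) = 3.278
  x_3 = (7 - (0.8)·-1.636 - (-0.5)·1.216) / (2.3) = 3.877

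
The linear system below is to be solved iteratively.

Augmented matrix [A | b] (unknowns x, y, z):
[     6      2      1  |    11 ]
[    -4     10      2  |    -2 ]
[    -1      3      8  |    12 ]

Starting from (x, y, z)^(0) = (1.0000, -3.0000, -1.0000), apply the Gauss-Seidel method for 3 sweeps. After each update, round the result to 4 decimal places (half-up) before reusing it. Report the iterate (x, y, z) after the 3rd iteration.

Iteration 1:
  x = (11 - (2)·-3.0000 - (1)·-1.0000) / (6) = 3.0000
  y = (-2 - (-4)·3.0000 - (2)·-1.0000) / (10) = 1.2000
  z = (12 - (-1)·3.0000 - (3)·1.2000) / (8) = 1.4250
Iteration 2:
  x = (11 - (2)·1.2000 - (1)·1.4250) / (6) = 1.1958
  y = (-2 - (-4)·1.1958 - (2)·1.4250) / (10) = -0.0067
  z = (12 - (-1)·1.1958 - (3)·-0.0067) / (8) = 1.6520
Iteration 3:
  x = (11 - (2)·-0.0067 - (1)·1.6520) / (6) = 1.5602
  y = (-2 - (-4)·1.5602 - (2)·1.6520) / (10) = 0.0937
  z = (12 - (-1)·1.5602 - (3)·0.0937) / (8) = 1.6599

(1.5602, 0.0937, 1.6599)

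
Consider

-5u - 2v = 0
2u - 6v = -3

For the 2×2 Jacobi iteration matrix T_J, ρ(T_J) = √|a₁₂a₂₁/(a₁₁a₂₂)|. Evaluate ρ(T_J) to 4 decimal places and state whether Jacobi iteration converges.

a₁₂a₂₁/(a₁₁a₂₂) = (-2)·(2) / ((-5)·(-6)) = -0.133333
ρ = √|-0.133333| = √0.133333 = 0.3651
ρ < 1, so Jacobi converges

0.3651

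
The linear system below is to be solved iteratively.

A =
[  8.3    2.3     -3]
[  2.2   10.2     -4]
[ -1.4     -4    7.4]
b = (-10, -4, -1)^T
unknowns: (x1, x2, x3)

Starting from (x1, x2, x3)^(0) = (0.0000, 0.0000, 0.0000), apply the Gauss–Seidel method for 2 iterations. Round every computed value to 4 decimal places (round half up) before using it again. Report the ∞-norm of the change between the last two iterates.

0.1445

Iteration 1:
  x1 = (-10 - (2.3)·0.0000 - (-3)·0.0000) / (8.3) = -1.2048
  x2 = (-4 - (2.2)·-1.2048 - (-4)·0.0000) / (10.2) = -0.1323
  x3 = (-1 - (-1.4)·-1.2048 - (-4)·-0.1323) / (7.4) = -0.4346
Iteration 2:
  x1 = (-10 - (2.3)·-0.1323 - (-3)·-0.4346) / (8.3) = -1.3252
  x2 = (-4 - (2.2)·-1.3252 - (-4)·-0.4346) / (10.2) = -0.2768
  x3 = (-1 - (-1.4)·-1.3252 - (-4)·-0.2768) / (7.4) = -0.5355
Change: (-0.1204, -0.1445, -0.1009) → max |·| = 0.1445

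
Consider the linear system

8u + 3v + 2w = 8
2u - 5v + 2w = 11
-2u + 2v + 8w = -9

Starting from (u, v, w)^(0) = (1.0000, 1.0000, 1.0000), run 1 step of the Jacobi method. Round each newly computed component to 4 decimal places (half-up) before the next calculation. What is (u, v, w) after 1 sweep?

(0.3750, -1.4000, -1.1250)

Iteration 1:
  u = (8 - (3)·1.0000 - (2)·1.0000) / (8) = 0.3750
  v = (11 - (2)·1.0000 - (2)·1.0000) / (-5) = -1.4000
  w = (-9 - (-2)·1.0000 - (2)·1.0000) / (8) = -1.1250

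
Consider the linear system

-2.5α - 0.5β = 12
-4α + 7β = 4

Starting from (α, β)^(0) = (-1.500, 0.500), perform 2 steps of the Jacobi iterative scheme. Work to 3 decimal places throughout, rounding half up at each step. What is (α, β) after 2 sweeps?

Iteration 1:
  α = (12 - (-0.5)·0.500) / (-2.5) = -4.900
  β = (4 - (-4)·-1.500) / (7) = -0.286
Iteration 2:
  α = (12 - (-0.5)·-0.286) / (-2.5) = -4.743
  β = (4 - (-4)·-4.900) / (7) = -2.229

(-4.743, -2.229)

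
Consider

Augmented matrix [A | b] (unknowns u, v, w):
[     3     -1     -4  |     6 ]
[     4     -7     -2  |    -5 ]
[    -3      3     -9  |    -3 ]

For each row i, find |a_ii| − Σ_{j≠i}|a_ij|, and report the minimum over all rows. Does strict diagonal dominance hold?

row 1: |3| − (1+4) = -2
row 2: |-7| − (4+2) = 1
row 3: |-9| − (3+3) = 3
minimum over rows = -2 → not strictly diagonally dominant

-2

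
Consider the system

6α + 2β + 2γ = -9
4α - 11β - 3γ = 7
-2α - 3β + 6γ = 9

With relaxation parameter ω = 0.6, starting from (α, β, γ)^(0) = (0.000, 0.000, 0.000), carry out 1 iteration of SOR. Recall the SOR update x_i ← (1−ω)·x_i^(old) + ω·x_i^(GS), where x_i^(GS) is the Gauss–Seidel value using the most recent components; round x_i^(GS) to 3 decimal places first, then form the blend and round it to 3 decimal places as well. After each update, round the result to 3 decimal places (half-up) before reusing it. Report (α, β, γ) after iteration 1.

Iteration 1:
  α: GS value = (-9 - (2)·0.000 - (2)·0.000) / (6) = -1.500;  α ← (1−ω)·0.000 + ω·-1.500 = -0.900
  β: GS value = (7 - (4)·-0.900 - (-3)·0.000) / (-11) = -0.964;  β ← (1−ω)·0.000 + ω·-0.964 = -0.578
  γ: GS value = (9 - (-2)·-0.900 - (-3)·-0.578) / (6) = 0.911;  γ ← (1−ω)·0.000 + ω·0.911 = 0.547

(-0.900, -0.578, 0.547)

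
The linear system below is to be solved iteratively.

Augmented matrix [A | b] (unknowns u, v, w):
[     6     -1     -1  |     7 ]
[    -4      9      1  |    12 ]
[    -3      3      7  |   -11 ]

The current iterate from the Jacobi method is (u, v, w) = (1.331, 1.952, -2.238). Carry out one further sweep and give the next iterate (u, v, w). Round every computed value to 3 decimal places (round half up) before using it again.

(1.119, 2.174, -1.838)

One sweep:
  u = (7 - (-1)·1.952 - (-1)·-2.238) / (6) = 1.119
  v = (12 - (-4)·1.331 - (1)·-2.238) / (9) = 2.174
  w = (-11 - (-3)·1.331 - (3)·1.952) / (7) = -1.838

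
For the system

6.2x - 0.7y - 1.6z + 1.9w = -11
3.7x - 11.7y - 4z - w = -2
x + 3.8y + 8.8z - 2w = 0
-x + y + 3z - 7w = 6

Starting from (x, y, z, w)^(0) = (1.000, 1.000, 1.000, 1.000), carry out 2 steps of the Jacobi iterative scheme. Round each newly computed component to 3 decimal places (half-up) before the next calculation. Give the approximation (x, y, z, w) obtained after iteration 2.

(-1.718, -0.224, 0.071, -0.741)

Iteration 1:
  x = (-11 - (-0.7)·1.000 - (-1.6)·1.000 - (1.9)·1.000) / (6.2) = -1.710
  y = (-2 - (3.7)·1.000 - (-4)·1.000 - (-1)·1.000) / (-11.7) = 0.060
  z = (0 - (1)·1.000 - (3.8)·1.000 - (-2)·1.000) / (8.8) = -0.318
  w = (6 - (-1)·1.000 - (1)·1.000 - (3)·1.000) / (-7) = -0.429
Iteration 2:
  x = (-11 - (-0.7)·0.060 - (-1.6)·-0.318 - (1.9)·-0.429) / (6.2) = -1.718
  y = (-2 - (3.7)·-1.710 - (-4)·-0.318 - (-1)·-0.429) / (-11.7) = -0.224
  z = (0 - (1)·-1.710 - (3.8)·0.060 - (-2)·-0.429) / (8.8) = 0.071
  w = (6 - (-1)·-1.710 - (1)·0.060 - (3)·-0.318) / (-7) = -0.741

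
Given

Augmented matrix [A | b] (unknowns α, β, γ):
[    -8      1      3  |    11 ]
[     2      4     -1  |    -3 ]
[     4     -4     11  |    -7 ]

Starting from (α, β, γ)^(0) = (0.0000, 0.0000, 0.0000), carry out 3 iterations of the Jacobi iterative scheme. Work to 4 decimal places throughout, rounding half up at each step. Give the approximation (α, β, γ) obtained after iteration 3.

Iteration 1:
  α = (11 - (1)·0.0000 - (3)·0.0000) / (-8) = -1.3750
  β = (-3 - (2)·0.0000 - (-1)·0.0000) / (4) = -0.7500
  γ = (-7 - (4)·0.0000 - (-4)·0.0000) / (11) = -0.6364
Iteration 2:
  α = (11 - (1)·-0.7500 - (3)·-0.6364) / (-8) = -1.7074
  β = (-3 - (2)·-1.3750 - (-1)·-0.6364) / (4) = -0.2216
  γ = (-7 - (4)·-1.3750 - (-4)·-0.7500) / (11) = -0.4091
Iteration 3:
  α = (11 - (1)·-0.2216 - (3)·-0.4091) / (-8) = -1.5561
  β = (-3 - (2)·-1.7074 - (-1)·-0.4091) / (4) = 0.0014
  γ = (-7 - (4)·-1.7074 - (-4)·-0.2216) / (11) = -0.0961

(-1.5561, 0.0014, -0.0961)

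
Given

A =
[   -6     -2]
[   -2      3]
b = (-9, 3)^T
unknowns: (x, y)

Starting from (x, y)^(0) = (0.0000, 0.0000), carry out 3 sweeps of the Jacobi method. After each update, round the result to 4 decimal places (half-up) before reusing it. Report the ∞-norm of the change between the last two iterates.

0.3334

Iteration 1:
  x = (-9 - (-2)·0.0000) / (-6) = 1.5000
  y = (3 - (-2)·0.0000) / (3) = 1.0000
Iteration 2:
  x = (-9 - (-2)·1.0000) / (-6) = 1.1667
  y = (3 - (-2)·1.5000) / (3) = 2.0000
Iteration 3:
  x = (-9 - (-2)·2.0000) / (-6) = 0.8333
  y = (3 - (-2)·1.1667) / (3) = 1.7778
Change: (-0.3334, -0.2222) → max |·| = 0.3334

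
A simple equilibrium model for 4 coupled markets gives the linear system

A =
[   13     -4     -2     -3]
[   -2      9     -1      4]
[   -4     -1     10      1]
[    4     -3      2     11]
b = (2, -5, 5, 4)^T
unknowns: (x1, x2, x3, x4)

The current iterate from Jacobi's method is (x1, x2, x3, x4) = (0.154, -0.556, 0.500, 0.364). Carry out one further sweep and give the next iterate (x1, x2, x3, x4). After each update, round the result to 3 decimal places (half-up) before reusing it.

(0.144, -0.628, 0.470, 0.065)

One sweep:
  x1 = (2 - (-4)·-0.556 - (-2)·0.500 - (-3)·0.364) / (13) = 0.144
  x2 = (-5 - (-2)·0.154 - (-1)·0.500 - (4)·0.364) / (9) = -0.628
  x3 = (5 - (-4)·0.154 - (-1)·-0.556 - (1)·0.364) / (10) = 0.470
  x4 = (4 - (4)·0.154 - (-3)·-0.556 - (2)·0.500) / (11) = 0.065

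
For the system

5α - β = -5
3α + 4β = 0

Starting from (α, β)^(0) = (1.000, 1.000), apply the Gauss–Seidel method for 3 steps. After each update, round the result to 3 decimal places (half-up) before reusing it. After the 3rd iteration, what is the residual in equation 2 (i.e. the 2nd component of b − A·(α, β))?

Iteration 1:
  α = (-5 - (-1)·1.000) / (5) = -0.800
  β = (0 - (3)·-0.800) / (4) = 0.600
Iteration 2:
  α = (-5 - (-1)·0.600) / (5) = -0.880
  β = (0 - (3)·-0.880) / (4) = 0.660
Iteration 3:
  α = (-5 - (-1)·0.660) / (5) = -0.868
  β = (0 - (3)·-0.868) / (4) = 0.651
Residual b − A·x = (-0.009, 0.000)

0.000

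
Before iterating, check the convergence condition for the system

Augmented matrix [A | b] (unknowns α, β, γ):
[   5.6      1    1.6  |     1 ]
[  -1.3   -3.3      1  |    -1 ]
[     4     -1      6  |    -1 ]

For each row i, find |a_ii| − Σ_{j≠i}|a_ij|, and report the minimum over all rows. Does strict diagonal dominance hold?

1

row 1: |5.6| − (1+1.6) = 3
row 2: |-3.3| − (1.3+1) = 1
row 3: |6| − (4+1) = 1
minimum over rows = 1 → strictly diagonally dominant (convergence guaranteed)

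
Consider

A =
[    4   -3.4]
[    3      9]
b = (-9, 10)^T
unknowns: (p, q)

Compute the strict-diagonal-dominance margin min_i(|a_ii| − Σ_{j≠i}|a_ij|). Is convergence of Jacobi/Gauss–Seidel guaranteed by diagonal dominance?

row 1: |4| − (3.4) = 0.6
row 2: |9| − (3) = 6
minimum over rows = 0.6 → strictly diagonally dominant (convergence guaranteed)

0.6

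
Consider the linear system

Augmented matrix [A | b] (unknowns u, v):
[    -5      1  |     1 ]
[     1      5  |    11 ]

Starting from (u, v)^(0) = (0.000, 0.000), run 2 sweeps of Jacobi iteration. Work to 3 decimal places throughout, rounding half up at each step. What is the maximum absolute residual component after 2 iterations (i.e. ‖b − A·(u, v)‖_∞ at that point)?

Iteration 1:
  u = (1 - (1)·0.000) / (-5) = -0.200
  v = (11 - (1)·0.000) / (5) = 2.200
Iteration 2:
  u = (1 - (1)·2.200) / (-5) = 0.240
  v = (11 - (1)·-0.200) / (5) = 2.240
Residual b − A·x = (-0.040, -0.440); ∞-norm = 0.440

0.440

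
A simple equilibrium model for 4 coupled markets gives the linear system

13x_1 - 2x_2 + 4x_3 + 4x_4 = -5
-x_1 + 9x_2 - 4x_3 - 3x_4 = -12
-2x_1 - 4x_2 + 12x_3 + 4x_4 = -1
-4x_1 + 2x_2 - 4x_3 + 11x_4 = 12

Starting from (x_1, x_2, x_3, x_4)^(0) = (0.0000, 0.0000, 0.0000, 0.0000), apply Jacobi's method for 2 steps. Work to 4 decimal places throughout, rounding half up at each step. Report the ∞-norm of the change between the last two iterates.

Iteration 1:
  x_1 = (-5 - (-2)·0.0000 - (4)·0.0000 - (4)·0.0000) / (13) = -0.3846
  x_2 = (-12 - (-1)·0.0000 - (-4)·0.0000 - (-3)·0.0000) / (9) = -1.3333
  x_3 = (-1 - (-2)·0.0000 - (-4)·0.0000 - (4)·0.0000) / (12) = -0.0833
  x_4 = (12 - (-4)·0.0000 - (2)·0.0000 - (-4)·0.0000) / (11) = 1.0909
Iteration 2:
  x_1 = (-5 - (-2)·-1.3333 - (4)·-0.0833 - (4)·1.0909) / (13) = -0.8998
  x_2 = (-12 - (-1)·-0.3846 - (-4)·-0.0833 - (-3)·1.0909) / (9) = -1.0495
  x_3 = (-1 - (-2)·-0.3846 - (-4)·-1.3333 - (4)·1.0909) / (12) = -0.9555
  x_4 = (12 - (-4)·-0.3846 - (2)·-1.3333 - (-4)·-0.0833) / (11) = 1.1632
Change: (-0.5152, 0.2838, -0.8722, 0.0723) → max |·| = 0.8722

0.8722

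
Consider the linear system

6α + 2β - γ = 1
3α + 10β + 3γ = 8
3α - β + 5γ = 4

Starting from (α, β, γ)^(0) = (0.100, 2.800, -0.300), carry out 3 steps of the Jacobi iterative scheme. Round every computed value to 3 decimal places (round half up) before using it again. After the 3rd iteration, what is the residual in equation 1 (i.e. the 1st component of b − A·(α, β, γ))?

Iteration 1:
  α = (1 - (2)·2.800 - (-1)·-0.300) / (6) = -0.817
  β = (8 - (3)·0.100 - (3)·-0.300) / (10) = 0.860
  γ = (4 - (3)·0.100 - (-1)·2.800) / (5) = 1.300
Iteration 2:
  α = (1 - (2)·0.860 - (-1)·1.300) / (6) = 0.097
  β = (8 - (3)·-0.817 - (3)·1.300) / (10) = 0.655
  γ = (4 - (3)·-0.817 - (-1)·0.860) / (5) = 1.462
Iteration 3:
  α = (1 - (2)·0.655 - (-1)·1.462) / (6) = 0.192
  β = (8 - (3)·0.097 - (3)·1.462) / (10) = 0.332
  γ = (4 - (3)·0.097 - (-1)·0.655) / (5) = 0.873
Residual b − A·x = (0.057, 1.485, -0.609)

0.057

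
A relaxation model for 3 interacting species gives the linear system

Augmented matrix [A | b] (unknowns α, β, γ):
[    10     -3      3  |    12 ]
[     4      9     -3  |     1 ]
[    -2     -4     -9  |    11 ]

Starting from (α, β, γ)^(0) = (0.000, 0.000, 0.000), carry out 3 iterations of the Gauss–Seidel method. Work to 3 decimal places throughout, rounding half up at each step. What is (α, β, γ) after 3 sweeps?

(1.243, -0.813, -1.137)

Iteration 1:
  α = (12 - (-3)·0.000 - (3)·0.000) / (10) = 1.200
  β = (1 - (4)·1.200 - (-3)·0.000) / (9) = -0.422
  γ = (11 - (-2)·1.200 - (-4)·-0.422) / (-9) = -1.301
Iteration 2:
  α = (12 - (-3)·-0.422 - (3)·-1.301) / (10) = 1.464
  β = (1 - (4)·1.464 - (-3)·-1.301) / (9) = -0.973
  γ = (11 - (-2)·1.464 - (-4)·-0.973) / (-9) = -1.115
Iteration 3:
  α = (12 - (-3)·-0.973 - (3)·-1.115) / (10) = 1.243
  β = (1 - (4)·1.243 - (-3)·-1.115) / (9) = -0.813
  γ = (11 - (-2)·1.243 - (-4)·-0.813) / (-9) = -1.137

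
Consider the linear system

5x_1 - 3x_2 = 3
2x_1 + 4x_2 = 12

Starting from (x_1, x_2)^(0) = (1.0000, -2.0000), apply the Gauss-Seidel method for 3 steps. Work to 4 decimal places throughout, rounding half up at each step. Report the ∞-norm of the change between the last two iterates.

0.9540

Iteration 1:
  x_1 = (3 - (-3)·-2.0000) / (5) = -0.6000
  x_2 = (12 - (2)·-0.6000) / (4) = 3.3000
Iteration 2:
  x_1 = (3 - (-3)·3.3000) / (5) = 2.5800
  x_2 = (12 - (2)·2.5800) / (4) = 1.7100
Iteration 3:
  x_1 = (3 - (-3)·1.7100) / (5) = 1.6260
  x_2 = (12 - (2)·1.6260) / (4) = 2.1870
Change: (-0.9540, 0.4770) → max |·| = 0.9540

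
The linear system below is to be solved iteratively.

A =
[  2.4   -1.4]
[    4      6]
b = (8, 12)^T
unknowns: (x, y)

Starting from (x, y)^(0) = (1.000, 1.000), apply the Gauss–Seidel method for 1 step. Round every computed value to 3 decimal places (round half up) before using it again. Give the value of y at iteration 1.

Iteration 1:
  x = (8 - (-1.4)·1.000) / (2.4) = 3.917
  y = (12 - (4)·3.917) / (6) = -0.611

-0.611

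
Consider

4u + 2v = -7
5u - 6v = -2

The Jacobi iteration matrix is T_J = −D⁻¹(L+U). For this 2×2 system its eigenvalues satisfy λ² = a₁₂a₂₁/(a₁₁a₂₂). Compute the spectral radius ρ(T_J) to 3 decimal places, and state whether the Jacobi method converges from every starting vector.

0.645

a₁₂a₂₁/(a₁₁a₂₂) = (2)·(5) / ((4)·(-6)) = -0.416667
ρ = √|-0.416667| = √0.416667 = 0.645
ρ < 1, so Jacobi converges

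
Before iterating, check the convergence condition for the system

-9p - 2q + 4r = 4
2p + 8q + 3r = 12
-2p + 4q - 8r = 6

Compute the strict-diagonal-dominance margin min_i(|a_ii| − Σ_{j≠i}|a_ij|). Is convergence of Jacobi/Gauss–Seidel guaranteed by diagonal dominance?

row 1: |-9| − (2+4) = 3
row 2: |8| − (2+3) = 3
row 3: |-8| − (2+4) = 2
minimum over rows = 2 → strictly diagonally dominant (convergence guaranteed)

2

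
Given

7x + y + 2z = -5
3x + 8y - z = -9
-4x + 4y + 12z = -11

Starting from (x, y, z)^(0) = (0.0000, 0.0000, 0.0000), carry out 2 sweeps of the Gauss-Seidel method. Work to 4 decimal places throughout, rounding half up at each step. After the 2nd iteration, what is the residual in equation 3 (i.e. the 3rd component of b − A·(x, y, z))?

0.0000

Iteration 1:
  x = (-5 - (1)·0.0000 - (2)·0.0000) / (7) = -0.7143
  y = (-9 - (3)·-0.7143 - (-1)·0.0000) / (8) = -0.8571
  z = (-11 - (-4)·-0.7143 - (4)·-0.8571) / (12) = -0.8691
Iteration 2:
  x = (-5 - (1)·-0.8571 - (2)·-0.8691) / (7) = -0.3435
  y = (-9 - (3)·-0.3435 - (-1)·-0.8691) / (8) = -1.1048
  z = (-11 - (-4)·-0.3435 - (4)·-1.1048) / (12) = -0.6629
Residual b − A·x = (-0.1649, 0.2060, 0.0000)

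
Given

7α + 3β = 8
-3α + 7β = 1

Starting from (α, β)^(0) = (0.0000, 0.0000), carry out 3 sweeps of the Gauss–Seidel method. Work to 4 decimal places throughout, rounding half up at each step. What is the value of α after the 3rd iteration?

0.9215

Iteration 1:
  α = (8 - (3)·0.0000) / (7) = 1.1429
  β = (1 - (-3)·1.1429) / (7) = 0.6327
Iteration 2:
  α = (8 - (3)·0.6327) / (7) = 0.8717
  β = (1 - (-3)·0.8717) / (7) = 0.5164
Iteration 3:
  α = (8 - (3)·0.5164) / (7) = 0.9215
  β = (1 - (-3)·0.9215) / (7) = 0.5378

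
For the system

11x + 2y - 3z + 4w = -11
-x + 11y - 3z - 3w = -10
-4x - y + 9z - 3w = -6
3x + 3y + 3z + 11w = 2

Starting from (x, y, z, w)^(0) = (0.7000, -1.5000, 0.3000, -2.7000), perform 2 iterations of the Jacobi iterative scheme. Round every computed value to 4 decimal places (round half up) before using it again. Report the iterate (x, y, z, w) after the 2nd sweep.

(-1.2309, -1.1796, -0.5778, 0.8870)

Iteration 1:
  x = (-11 - (2)·-1.5000 - (-3)·0.3000 - (4)·-2.7000) / (11) = 0.3364
  y = (-10 - (-1)·0.7000 - (-3)·0.3000 - (-3)·-2.7000) / (11) = -1.5000
  z = (-6 - (-4)·0.7000 - (-1)·-1.5000 - (-3)·-2.7000) / (9) = -1.4222
  w = (2 - (3)·0.7000 - (3)·-1.5000 - (3)·0.3000) / (11) = 0.3182
Iteration 2:
  x = (-11 - (2)·-1.5000 - (-3)·-1.4222 - (4)·0.3182) / (11) = -1.2309
  y = (-10 - (-1)·0.3364 - (-3)·-1.4222 - (-3)·0.3182) / (11) = -1.1796
  z = (-6 - (-4)·0.3364 - (-1)·-1.5000 - (-3)·0.3182) / (9) = -0.5778
  w = (2 - (3)·0.3364 - (3)·-1.5000 - (3)·-1.4222) / (11) = 0.8870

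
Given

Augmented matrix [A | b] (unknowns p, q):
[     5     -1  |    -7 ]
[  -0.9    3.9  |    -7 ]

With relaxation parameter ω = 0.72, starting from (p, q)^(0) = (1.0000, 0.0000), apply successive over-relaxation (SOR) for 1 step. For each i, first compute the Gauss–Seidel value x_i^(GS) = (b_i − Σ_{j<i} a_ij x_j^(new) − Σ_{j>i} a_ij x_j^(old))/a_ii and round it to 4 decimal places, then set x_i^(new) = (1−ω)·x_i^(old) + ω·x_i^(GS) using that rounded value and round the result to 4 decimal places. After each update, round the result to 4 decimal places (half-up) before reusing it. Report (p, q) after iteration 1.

Iteration 1:
  p: GS value = (-7 - (-1)·0.0000) / (5) = -1.4000;  p ← (1−ω)·1.0000 + ω·-1.4000 = -0.7280
  q: GS value = (-7 - (-0.9)·-0.7280) / (3.9) = -1.9629;  q ← (1−ω)·0.0000 + ω·-1.9629 = -1.4133

(-0.7280, -1.4133)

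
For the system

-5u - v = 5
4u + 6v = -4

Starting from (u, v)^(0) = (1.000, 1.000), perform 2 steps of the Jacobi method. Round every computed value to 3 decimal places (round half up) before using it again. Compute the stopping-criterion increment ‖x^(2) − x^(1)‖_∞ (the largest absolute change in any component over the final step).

1.466

Iteration 1:
  u = (5 - (-1)·1.000) / (-5) = -1.200
  v = (-4 - (4)·1.000) / (6) = -1.333
Iteration 2:
  u = (5 - (-1)·-1.333) / (-5) = -0.733
  v = (-4 - (4)·-1.200) / (6) = 0.133
Change: (0.467, 1.466) → max |·| = 1.466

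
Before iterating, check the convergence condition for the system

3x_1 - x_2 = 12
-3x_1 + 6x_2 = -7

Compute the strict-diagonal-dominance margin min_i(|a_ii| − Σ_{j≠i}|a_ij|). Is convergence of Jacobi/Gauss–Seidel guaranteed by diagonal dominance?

row 1: |3| − (1) = 2
row 2: |6| − (3) = 3
minimum over rows = 2 → strictly diagonally dominant (convergence guaranteed)

2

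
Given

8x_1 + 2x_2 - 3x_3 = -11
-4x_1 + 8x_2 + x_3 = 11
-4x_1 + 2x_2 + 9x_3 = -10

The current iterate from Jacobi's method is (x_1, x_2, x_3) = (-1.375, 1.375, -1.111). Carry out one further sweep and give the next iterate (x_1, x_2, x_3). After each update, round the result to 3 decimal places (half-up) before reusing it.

(-2.135, 0.826, -2.028)

One sweep:
  x_1 = (-11 - (2)·1.375 - (-3)·-1.111) / (8) = -2.135
  x_2 = (11 - (-4)·-1.375 - (1)·-1.111) / (8) = 0.826
  x_3 = (-10 - (-4)·-1.375 - (2)·1.375) / (9) = -2.028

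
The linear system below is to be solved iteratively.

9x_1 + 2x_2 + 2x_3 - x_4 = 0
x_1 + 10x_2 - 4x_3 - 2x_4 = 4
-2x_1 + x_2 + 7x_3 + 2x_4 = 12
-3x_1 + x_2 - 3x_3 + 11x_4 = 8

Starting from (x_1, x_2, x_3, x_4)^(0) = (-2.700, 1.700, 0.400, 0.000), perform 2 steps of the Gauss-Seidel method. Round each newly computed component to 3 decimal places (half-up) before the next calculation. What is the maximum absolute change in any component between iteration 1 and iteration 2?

0.617

Iteration 1:
  x_1 = (0 - (2)·1.700 - (2)·0.400 - (-1)·0.000) / (9) = -0.467
  x_2 = (4 - (1)·-0.467 - (-4)·0.400 - (-2)·0.000) / (10) = 0.607
  x_3 = (12 - (-2)·-0.467 - (1)·0.607 - (2)·0.000) / (7) = 1.494
  x_4 = (8 - (-3)·-0.467 - (1)·0.607 - (-3)·1.494) / (11) = 0.952
Iteration 2:
  x_1 = (0 - (2)·0.607 - (2)·1.494 - (-1)·0.952) / (9) = -0.361
  x_2 = (4 - (1)·-0.361 - (-4)·1.494 - (-2)·0.952) / (10) = 1.224
  x_3 = (12 - (-2)·-0.361 - (1)·1.224 - (2)·0.952) / (7) = 1.164
  x_4 = (8 - (-3)·-0.361 - (1)·1.224 - (-3)·1.164) / (11) = 0.835
Change: (0.106, 0.617, -0.330, -0.117) → max |·| = 0.617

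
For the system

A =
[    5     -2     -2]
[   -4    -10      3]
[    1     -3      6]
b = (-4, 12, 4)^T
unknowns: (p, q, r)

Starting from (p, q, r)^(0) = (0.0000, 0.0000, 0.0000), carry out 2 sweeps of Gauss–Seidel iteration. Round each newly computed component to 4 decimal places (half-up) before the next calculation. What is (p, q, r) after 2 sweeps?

Iteration 1:
  p = (-4 - (-2)·0.0000 - (-2)·0.0000) / (5) = -0.8000
  q = (12 - (-4)·-0.8000 - (3)·0.0000) / (-10) = -0.8800
  r = (4 - (1)·-0.8000 - (-3)·-0.8800) / (6) = 0.3600
Iteration 2:
  p = (-4 - (-2)·-0.8800 - (-2)·0.3600) / (5) = -1.0080
  q = (12 - (-4)·-1.0080 - (3)·0.3600) / (-10) = -0.6888
  r = (4 - (1)·-1.0080 - (-3)·-0.6888) / (6) = 0.4903

(-1.0080, -0.6888, 0.4903)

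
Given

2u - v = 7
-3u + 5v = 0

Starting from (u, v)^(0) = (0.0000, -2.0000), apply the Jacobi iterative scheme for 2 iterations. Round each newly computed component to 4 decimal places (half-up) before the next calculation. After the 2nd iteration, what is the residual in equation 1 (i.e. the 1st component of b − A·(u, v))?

Iteration 1:
  u = (7 - (-1)·-2.0000) / (2) = 2.5000
  v = (0 - (-3)·0.0000) / (5) = 0.0000
Iteration 2:
  u = (7 - (-1)·0.0000) / (2) = 3.5000
  v = (0 - (-3)·2.5000) / (5) = 1.5000
Residual b − A·x = (1.5000, 3.0000)

1.5000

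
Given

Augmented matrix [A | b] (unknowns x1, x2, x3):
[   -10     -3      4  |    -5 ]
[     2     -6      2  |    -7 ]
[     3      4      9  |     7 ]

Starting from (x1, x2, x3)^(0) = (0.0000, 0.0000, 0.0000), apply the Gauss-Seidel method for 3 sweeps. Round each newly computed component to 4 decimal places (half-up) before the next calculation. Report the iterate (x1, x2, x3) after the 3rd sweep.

Iteration 1:
  x1 = (-5 - (-3)·0.0000 - (4)·0.0000) / (-10) = 0.5000
  x2 = (-7 - (2)·0.5000 - (2)·0.0000) / (-6) = 1.3333
  x3 = (7 - (3)·0.5000 - (4)·1.3333) / (9) = 0.0185
Iteration 2:
  x1 = (-5 - (-3)·1.3333 - (4)·0.0185) / (-10) = 0.1074
  x2 = (-7 - (2)·0.1074 - (2)·0.0185) / (-6) = 1.2086
  x3 = (7 - (3)·0.1074 - (4)·1.2086) / (9) = 0.2048
Iteration 3:
  x1 = (-5 - (-3)·1.2086 - (4)·0.2048) / (-10) = 0.2193
  x2 = (-7 - (2)·0.2193 - (2)·0.2048) / (-6) = 1.3080
  x3 = (7 - (3)·0.2193 - (4)·1.3080) / (9) = 0.1233

(0.2193, 1.3080, 0.1233)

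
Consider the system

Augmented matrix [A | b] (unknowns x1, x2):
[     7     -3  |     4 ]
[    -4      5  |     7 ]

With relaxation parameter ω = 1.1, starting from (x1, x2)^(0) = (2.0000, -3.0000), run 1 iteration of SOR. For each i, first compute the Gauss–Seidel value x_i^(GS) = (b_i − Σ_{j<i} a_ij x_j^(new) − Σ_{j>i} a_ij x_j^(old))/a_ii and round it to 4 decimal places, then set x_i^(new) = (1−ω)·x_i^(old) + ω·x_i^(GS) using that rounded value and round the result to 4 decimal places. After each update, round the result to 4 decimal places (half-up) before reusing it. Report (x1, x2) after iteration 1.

(-0.9857, 0.9725)

Iteration 1:
  x1: GS value = (4 - (-3)·-3.0000) / (7) = -0.7143;  x1 ← (1−ω)·2.0000 + ω·-0.7143 = -0.9857
  x2: GS value = (7 - (-4)·-0.9857) / (5) = 0.6114;  x2 ← (1−ω)·-3.0000 + ω·0.6114 = 0.9725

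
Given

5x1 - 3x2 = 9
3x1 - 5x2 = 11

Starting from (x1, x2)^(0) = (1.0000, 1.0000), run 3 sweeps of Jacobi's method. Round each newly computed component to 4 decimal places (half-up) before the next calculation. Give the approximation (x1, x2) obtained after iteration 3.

(1.3440, -1.6960)

Iteration 1:
  x1 = (9 - (-3)·1.0000) / (5) = 2.4000
  x2 = (11 - (3)·1.0000) / (-5) = -1.6000
Iteration 2:
  x1 = (9 - (-3)·-1.6000) / (5) = 0.8400
  x2 = (11 - (3)·2.4000) / (-5) = -0.7600
Iteration 3:
  x1 = (9 - (-3)·-0.7600) / (5) = 1.3440
  x2 = (11 - (3)·0.8400) / (-5) = -1.6960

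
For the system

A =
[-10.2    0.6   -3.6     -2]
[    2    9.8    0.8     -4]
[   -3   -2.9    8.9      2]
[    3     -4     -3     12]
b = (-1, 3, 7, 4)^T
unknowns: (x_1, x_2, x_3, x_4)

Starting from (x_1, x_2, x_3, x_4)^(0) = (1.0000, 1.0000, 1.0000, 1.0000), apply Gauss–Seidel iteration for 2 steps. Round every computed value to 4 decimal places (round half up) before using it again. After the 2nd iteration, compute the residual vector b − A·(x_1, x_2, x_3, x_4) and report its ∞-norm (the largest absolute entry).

0.2134

Iteration 1:
  x_1 = (-1 - (0.6)·1.0000 - (-3.6)·1.0000 - (-2)·1.0000) / (-10.2) = -0.3922
  x_2 = (3 - (2)·-0.3922 - (0.8)·1.0000 - (-4)·1.0000) / (9.8) = 0.7127
  x_3 = (7 - (-3)·-0.3922 - (-2.9)·0.7127 - (2)·1.0000) / (8.9) = 0.6618
  x_4 = (4 - (3)·-0.3922 - (-4)·0.7127 - (-3)·0.6618) / (12) = 0.8344
Iteration 2:
  x_1 = (-1 - (0.6)·0.7127 - (-3.6)·0.6618 - (-2)·0.8344) / (-10.2) = -0.2572
  x_2 = (3 - (2)·-0.2572 - (0.8)·0.6618 - (-4)·0.8344) / (9.8) = 0.6452
  x_3 = (7 - (-3)·-0.2572 - (-2.9)·0.6452 - (2)·0.8344) / (8.9) = 0.7225
  x_4 = (4 - (3)·-0.2572 - (-4)·0.6452 - (-3)·0.7225) / (12) = 0.7933
Residual b − A·x = (0.1770, -0.2134, 0.0826, 0.0003); ∞-norm = 0.2134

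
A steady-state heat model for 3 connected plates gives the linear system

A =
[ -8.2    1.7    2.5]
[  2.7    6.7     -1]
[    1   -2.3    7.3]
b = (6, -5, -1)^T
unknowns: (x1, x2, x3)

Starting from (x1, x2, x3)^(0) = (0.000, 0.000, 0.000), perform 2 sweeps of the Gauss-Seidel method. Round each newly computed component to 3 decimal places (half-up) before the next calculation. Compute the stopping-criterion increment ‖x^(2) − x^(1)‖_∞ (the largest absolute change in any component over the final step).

Iteration 1:
  x1 = (6 - (1.7)·0.000 - (2.5)·0.000) / (-8.2) = -0.732
  x2 = (-5 - (2.7)·-0.732 - (-1)·0.000) / (6.7) = -0.451
  x3 = (-1 - (1)·-0.732 - (-2.3)·-0.451) / (7.3) = -0.179
Iteration 2:
  x1 = (6 - (1.7)·-0.451 - (2.5)·-0.179) / (-8.2) = -0.880
  x2 = (-5 - (2.7)·-0.880 - (-1)·-0.179) / (6.7) = -0.418
  x3 = (-1 - (1)·-0.880 - (-2.3)·-0.418) / (7.3) = -0.148
Change: (-0.148, 0.033, 0.031) → max |·| = 0.148

0.148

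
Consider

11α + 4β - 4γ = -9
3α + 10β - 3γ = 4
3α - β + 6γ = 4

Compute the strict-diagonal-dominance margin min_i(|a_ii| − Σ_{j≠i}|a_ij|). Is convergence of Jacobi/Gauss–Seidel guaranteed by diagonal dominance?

row 1: |11| − (4+4) = 3
row 2: |10| − (3+3) = 4
row 3: |6| − (3+1) = 2
minimum over rows = 2 → strictly diagonally dominant (convergence guaranteed)

2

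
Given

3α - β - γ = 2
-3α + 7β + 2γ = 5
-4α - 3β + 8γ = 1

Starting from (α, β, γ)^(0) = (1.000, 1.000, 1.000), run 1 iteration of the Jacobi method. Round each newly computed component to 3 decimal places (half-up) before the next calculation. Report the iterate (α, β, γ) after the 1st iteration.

(1.333, 0.857, 1.000)

Iteration 1:
  α = (2 - (-1)·1.000 - (-1)·1.000) / (3) = 1.333
  β = (5 - (-3)·1.000 - (2)·1.000) / (7) = 0.857
  γ = (1 - (-4)·1.000 - (-3)·1.000) / (8) = 1.000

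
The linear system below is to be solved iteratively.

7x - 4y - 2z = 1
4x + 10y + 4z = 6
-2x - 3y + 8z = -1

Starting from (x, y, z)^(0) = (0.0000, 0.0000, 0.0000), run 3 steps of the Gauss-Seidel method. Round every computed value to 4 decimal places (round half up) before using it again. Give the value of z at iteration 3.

Iteration 1:
  x = (1 - (-4)·0.0000 - (-2)·0.0000) / (7) = 0.1429
  y = (6 - (4)·0.1429 - (4)·0.0000) / (10) = 0.5428
  z = (-1 - (-2)·0.1429 - (-3)·0.5428) / (8) = 0.1143
Iteration 2:
  x = (1 - (-4)·0.5428 - (-2)·0.1143) / (7) = 0.4857
  y = (6 - (4)·0.4857 - (4)·0.1143) / (10) = 0.3600
  z = (-1 - (-2)·0.4857 - (-3)·0.3600) / (8) = 0.1314
Iteration 3:
  x = (1 - (-4)·0.3600 - (-2)·0.1314) / (7) = 0.3861
  y = (6 - (4)·0.3861 - (4)·0.1314) / (10) = 0.3930
  z = (-1 - (-2)·0.3861 - (-3)·0.3930) / (8) = 0.1189

0.1189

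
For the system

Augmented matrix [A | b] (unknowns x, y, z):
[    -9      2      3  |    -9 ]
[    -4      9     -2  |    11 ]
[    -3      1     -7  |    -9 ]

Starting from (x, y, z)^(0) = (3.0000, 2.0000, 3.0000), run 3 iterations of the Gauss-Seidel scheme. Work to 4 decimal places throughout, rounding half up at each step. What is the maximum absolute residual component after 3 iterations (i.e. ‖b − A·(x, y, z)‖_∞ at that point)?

0.1013

Iteration 1:
  x = (-9 - (2)·2.0000 - (3)·3.0000) / (-9) = 2.4444
  y = (11 - (-4)·2.4444 - (-2)·3.0000) / (9) = 2.9753
  z = (-9 - (-3)·2.4444 - (1)·2.9753) / (-7) = 0.6632
Iteration 2:
  x = (-9 - (2)·2.9753 - (3)·0.6632) / (-9) = 1.8822
  y = (11 - (-4)·1.8822 - (-2)·0.6632) / (9) = 2.2061
  z = (-9 - (-3)·1.8822 - (1)·2.2061) / (-7) = 0.7942
Iteration 3:
  x = (-9 - (2)·2.2061 - (3)·0.7942) / (-9) = 1.7550
  y = (11 - (-4)·1.7550 - (-2)·0.7942) / (9) = 2.1787
  z = (-9 - (-3)·1.7550 - (1)·2.1787) / (-7) = 0.8448
Residual b − A·x = (-0.0968, 0.1013, -0.0001); ∞-norm = 0.1013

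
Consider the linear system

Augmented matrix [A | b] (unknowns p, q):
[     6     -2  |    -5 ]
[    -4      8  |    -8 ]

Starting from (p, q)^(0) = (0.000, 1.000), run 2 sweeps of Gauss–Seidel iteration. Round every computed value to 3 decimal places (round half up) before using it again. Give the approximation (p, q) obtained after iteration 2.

(-1.250, -1.625)

Iteration 1:
  p = (-5 - (-2)·1.000) / (6) = -0.500
  q = (-8 - (-4)·-0.500) / (8) = -1.250
Iteration 2:
  p = (-5 - (-2)·-1.250) / (6) = -1.250
  q = (-8 - (-4)·-1.250) / (8) = -1.625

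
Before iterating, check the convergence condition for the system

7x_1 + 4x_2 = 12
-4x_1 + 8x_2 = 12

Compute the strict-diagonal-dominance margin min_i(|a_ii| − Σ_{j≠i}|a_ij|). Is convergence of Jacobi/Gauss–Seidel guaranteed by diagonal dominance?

3

row 1: |7| − (4) = 3
row 2: |8| − (4) = 4
minimum over rows = 3 → strictly diagonally dominant (convergence guaranteed)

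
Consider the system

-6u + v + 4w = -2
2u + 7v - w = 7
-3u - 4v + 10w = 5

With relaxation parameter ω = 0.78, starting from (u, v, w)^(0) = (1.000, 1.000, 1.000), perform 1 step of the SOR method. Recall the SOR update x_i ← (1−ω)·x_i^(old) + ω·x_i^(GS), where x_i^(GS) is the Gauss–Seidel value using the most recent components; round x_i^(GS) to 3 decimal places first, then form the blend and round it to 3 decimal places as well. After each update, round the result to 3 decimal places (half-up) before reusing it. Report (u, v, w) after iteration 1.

Iteration 1:
  u: GS value = (-2 - (1)·1.000 - (4)·1.000) / (-6) = 1.167;  u ← (1−ω)·1.000 + ω·1.167 = 1.130
  v: GS value = (7 - (2)·1.130 - (-1)·1.000) / (7) = 0.820;  v ← (1−ω)·1.000 + ω·0.820 = 0.860
  w: GS value = (5 - (-3)·1.130 - (-4)·0.860) / (10) = 1.183;  w ← (1−ω)·1.000 + ω·1.183 = 1.143

(1.130, 0.860, 1.143)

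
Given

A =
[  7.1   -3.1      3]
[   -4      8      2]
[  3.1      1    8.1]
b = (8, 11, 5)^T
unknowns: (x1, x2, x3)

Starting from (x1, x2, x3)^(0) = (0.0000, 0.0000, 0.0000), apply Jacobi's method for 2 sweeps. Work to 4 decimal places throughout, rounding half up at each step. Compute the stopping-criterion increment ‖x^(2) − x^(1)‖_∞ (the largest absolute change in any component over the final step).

0.6010

Iteration 1:
  x1 = (8 - (-3.1)·0.0000 - (3)·0.0000) / (7.1) = 1.1268
  x2 = (11 - (-4)·0.0000 - (2)·0.0000) / (8) = 1.3750
  x3 = (5 - (3.1)·0.0000 - (1)·0.0000) / (8.1) = 0.6173
Iteration 2:
  x1 = (8 - (-3.1)·1.3750 - (3)·0.6173) / (7.1) = 1.4663
  x2 = (11 - (-4)·1.1268 - (2)·0.6173) / (8) = 1.7841
  x3 = (5 - (3.1)·1.1268 - (1)·1.3750) / (8.1) = 0.0163
Change: (0.3395, 0.4091, -0.6010) → max |·| = 0.6010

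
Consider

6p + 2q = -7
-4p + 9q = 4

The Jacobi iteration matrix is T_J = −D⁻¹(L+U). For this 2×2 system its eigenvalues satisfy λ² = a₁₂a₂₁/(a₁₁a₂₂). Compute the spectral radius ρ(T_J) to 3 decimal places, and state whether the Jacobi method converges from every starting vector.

a₁₂a₂₁/(a₁₁a₂₂) = (2)·(-4) / ((6)·(9)) = -0.148148
ρ = √|-0.148148| = √0.148148 = 0.385
ρ < 1, so Jacobi converges

0.385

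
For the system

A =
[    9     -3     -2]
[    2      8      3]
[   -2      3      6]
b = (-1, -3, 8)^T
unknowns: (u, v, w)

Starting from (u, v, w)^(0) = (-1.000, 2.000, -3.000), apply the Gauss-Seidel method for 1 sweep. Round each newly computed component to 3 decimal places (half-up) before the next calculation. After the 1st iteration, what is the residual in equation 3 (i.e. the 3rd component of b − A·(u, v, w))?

0.002

Iteration 1:
  u = (-1 - (-3)·2.000 - (-2)·-3.000) / (9) = -0.111
  v = (-3 - (2)·-0.111 - (3)·-3.000) / (8) = 0.778
  w = (8 - (-2)·-0.111 - (3)·0.778) / (6) = 0.907
Residual b − A·x = (4.147, -11.723, 0.002)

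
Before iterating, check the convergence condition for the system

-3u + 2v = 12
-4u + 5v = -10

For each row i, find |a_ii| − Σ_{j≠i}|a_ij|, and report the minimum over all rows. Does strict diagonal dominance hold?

row 1: |-3| − (2) = 1
row 2: |5| − (4) = 1
minimum over rows = 1 → strictly diagonally dominant (convergence guaranteed)

1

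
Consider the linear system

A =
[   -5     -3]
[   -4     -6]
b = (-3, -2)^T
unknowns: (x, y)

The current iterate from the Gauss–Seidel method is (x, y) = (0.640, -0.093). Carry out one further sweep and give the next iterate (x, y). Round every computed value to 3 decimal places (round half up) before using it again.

(0.656, -0.104)

One sweep:
  x = (-3 - (-3)·-0.093) / (-5) = 0.656
  y = (-2 - (-4)·0.656) / (-6) = -0.104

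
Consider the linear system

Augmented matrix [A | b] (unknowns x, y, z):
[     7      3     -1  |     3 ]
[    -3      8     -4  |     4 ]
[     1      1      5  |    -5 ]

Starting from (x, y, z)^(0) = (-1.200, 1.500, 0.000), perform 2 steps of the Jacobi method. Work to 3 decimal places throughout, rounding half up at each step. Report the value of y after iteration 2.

-0.110

Iteration 1:
  x = (3 - (3)·1.500 - (-1)·0.000) / (7) = -0.214
  y = (4 - (-3)·-1.200 - (-4)·0.000) / (8) = 0.050
  z = (-5 - (1)·-1.200 - (1)·1.500) / (5) = -1.060
Iteration 2:
  x = (3 - (3)·0.050 - (-1)·-1.060) / (7) = 0.256
  y = (4 - (-3)·-0.214 - (-4)·-1.060) / (8) = -0.110
  z = (-5 - (1)·-0.214 - (1)·0.050) / (5) = -0.967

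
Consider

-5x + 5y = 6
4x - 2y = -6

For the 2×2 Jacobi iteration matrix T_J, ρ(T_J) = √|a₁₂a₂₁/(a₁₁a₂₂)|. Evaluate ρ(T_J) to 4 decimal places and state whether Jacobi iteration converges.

a₁₂a₂₁/(a₁₁a₂₂) = (5)·(4) / ((-5)·(-2)) = 2.000000
ρ = √|2.000000| = √2.000000 = 1.4142
ρ > 1, so Jacobi diverges

1.4142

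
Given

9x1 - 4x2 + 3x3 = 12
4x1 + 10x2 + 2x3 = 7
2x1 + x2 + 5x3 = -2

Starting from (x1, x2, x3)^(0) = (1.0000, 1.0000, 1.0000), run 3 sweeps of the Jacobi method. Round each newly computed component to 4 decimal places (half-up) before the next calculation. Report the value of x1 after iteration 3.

Iteration 1:
  x1 = (12 - (-4)·1.0000 - (3)·1.0000) / (9) = 1.4444
  x2 = (7 - (4)·1.0000 - (2)·1.0000) / (10) = 0.1000
  x3 = (-2 - (2)·1.0000 - (1)·1.0000) / (5) = -1.0000
Iteration 2:
  x1 = (12 - (-4)·0.1000 - (3)·-1.0000) / (9) = 1.7111
  x2 = (7 - (4)·1.4444 - (2)·-1.0000) / (10) = 0.3222
  x3 = (-2 - (2)·1.4444 - (1)·0.1000) / (5) = -0.9978
Iteration 3:
  x1 = (12 - (-4)·0.3222 - (3)·-0.9978) / (9) = 1.8091
  x2 = (7 - (4)·1.7111 - (2)·-0.9978) / (10) = 0.2151
  x3 = (-2 - (2)·1.7111 - (1)·0.3222) / (5) = -1.1489

1.8091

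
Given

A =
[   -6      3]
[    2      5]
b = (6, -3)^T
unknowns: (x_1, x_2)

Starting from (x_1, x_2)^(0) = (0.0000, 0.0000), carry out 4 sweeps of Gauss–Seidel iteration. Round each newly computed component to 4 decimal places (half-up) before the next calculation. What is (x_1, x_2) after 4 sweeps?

(-1.0840, -0.1664)

Iteration 1:
  x_1 = (6 - (3)·0.0000) / (-6) = -1.0000
  x_2 = (-3 - (2)·-1.0000) / (5) = -0.2000
Iteration 2:
  x_1 = (6 - (3)·-0.2000) / (-6) = -1.1000
  x_2 = (-3 - (2)·-1.1000) / (5) = -0.1600
Iteration 3:
  x_1 = (6 - (3)·-0.1600) / (-6) = -1.0800
  x_2 = (-3 - (2)·-1.0800) / (5) = -0.1680
Iteration 4:
  x_1 = (6 - (3)·-0.1680) / (-6) = -1.0840
  x_2 = (-3 - (2)·-1.0840) / (5) = -0.1664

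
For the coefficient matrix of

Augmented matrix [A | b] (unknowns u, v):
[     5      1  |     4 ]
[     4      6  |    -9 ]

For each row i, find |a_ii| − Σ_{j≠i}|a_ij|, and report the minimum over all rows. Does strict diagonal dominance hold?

2

row 1: |5| − (1) = 4
row 2: |6| − (4) = 2
minimum over rows = 2 → strictly diagonally dominant (convergence guaranteed)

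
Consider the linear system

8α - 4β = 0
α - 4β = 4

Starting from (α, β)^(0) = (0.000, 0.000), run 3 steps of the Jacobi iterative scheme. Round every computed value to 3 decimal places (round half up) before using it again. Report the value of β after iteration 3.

Iteration 1:
  α = (0 - (-4)·0.000) / (8) = 0.000
  β = (4 - (1)·0.000) / (-4) = -1.000
Iteration 2:
  α = (0 - (-4)·-1.000) / (8) = -0.500
  β = (4 - (1)·0.000) / (-4) = -1.000
Iteration 3:
  α = (0 - (-4)·-1.000) / (8) = -0.500
  β = (4 - (1)·-0.500) / (-4) = -1.125

-1.125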